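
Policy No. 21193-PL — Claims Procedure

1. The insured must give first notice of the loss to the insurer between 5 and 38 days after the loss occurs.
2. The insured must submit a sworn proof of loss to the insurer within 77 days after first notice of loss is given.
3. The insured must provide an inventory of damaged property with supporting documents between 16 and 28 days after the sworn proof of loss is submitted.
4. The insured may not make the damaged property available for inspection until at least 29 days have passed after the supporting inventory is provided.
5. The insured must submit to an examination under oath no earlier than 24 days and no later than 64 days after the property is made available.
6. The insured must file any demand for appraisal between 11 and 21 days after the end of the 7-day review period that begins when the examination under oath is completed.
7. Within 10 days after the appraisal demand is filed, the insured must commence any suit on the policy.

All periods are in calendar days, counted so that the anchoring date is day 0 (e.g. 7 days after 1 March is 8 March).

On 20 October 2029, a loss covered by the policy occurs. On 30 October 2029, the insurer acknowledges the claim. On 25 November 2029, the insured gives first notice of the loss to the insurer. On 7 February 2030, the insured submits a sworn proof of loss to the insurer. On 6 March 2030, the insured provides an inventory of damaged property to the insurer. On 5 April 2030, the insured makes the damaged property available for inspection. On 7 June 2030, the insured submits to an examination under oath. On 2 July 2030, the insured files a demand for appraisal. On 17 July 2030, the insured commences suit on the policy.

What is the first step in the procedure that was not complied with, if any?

Step 1 — 5 and 38 days from 20 October 2029 (when the loss occurs) are 25 October 2029 and 27 November 2029 respectively; done 25 November 2029 — within the window.
Step 2 — counting 77 days from 25 November 2029 (when first notice of loss is given) gives a deadline of 10 February 2030; done 7 February 2030 — timely.
Step 3 — 16 and 28 days from 7 February 2030 (when the sworn proof of loss is submitted) are 23 February 2030 and 7 March 2030 respectively; done 6 March 2030, which is between those dates.
Step 4 — must wait 29 days from 6 March 2030 (when the supporting inventory is provided), so not before 4 April 2030; 5 April 2030 is on or after that date.
Step 5 — 24 and 64 days from 5 April 2030 (when the property is made available) are 29 April 2030 and 8 June 2030 respectively; 7 June 2030 falls inside that range.
Step 6 — 11 and 21 days from 14 June 2030 (end of the 7-day review period, which began when the examination under oath is completed on 7 June 2030) are 25 June 2030 and 5 July 2030 respectively; 2 July 2030 falls inside that range.
Step 7 — counting 10 days from 2 July 2030 (when the appraisal demand is filed) gives a deadline of 12 July 2030; not done until 17 July 2030, 5 days after the deadline.
No need to go further; step 7 was not satisfied.

Step 7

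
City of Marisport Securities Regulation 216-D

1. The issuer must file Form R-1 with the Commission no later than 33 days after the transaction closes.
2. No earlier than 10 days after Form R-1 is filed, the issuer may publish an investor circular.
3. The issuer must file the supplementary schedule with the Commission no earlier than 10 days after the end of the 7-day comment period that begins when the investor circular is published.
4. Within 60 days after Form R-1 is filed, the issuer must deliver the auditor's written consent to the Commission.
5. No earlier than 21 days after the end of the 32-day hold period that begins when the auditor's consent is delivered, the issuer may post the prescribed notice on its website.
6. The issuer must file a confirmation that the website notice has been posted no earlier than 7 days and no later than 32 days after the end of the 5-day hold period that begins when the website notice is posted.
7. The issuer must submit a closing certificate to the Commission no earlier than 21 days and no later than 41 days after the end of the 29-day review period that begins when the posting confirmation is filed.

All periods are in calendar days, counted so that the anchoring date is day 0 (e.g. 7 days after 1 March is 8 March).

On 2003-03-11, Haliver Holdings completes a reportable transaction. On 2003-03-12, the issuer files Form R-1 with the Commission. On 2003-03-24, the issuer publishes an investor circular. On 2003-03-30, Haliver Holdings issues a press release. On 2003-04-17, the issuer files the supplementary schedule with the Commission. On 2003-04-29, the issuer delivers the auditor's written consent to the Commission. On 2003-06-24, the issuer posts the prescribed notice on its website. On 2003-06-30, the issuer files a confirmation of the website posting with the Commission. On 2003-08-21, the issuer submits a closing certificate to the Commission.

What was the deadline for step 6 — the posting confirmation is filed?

The website notice is posted on 2003-06-24; the 5-day hold period therefore ends 2003-06-29, and step 6 runs from that date. The window is 7–32 days after 2003-06-29; it closes on 2003-07-31.

2003-07-31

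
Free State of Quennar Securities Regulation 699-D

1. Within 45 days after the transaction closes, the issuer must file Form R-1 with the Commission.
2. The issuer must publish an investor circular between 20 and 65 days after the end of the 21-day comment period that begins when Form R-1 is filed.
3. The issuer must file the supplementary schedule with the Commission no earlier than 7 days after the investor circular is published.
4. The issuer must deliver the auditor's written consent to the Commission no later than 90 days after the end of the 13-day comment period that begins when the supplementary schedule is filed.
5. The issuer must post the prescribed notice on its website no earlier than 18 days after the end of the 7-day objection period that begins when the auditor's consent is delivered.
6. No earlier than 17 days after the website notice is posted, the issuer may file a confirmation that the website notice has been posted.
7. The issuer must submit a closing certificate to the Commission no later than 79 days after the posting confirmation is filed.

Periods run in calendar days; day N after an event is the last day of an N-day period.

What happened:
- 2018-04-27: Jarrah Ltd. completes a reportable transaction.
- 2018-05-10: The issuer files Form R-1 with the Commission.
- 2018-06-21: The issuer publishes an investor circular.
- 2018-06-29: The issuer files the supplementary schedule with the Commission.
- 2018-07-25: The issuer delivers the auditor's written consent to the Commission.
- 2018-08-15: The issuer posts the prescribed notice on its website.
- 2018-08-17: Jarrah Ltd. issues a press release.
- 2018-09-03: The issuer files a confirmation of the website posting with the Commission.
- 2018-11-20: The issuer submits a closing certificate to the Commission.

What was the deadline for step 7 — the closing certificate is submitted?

2018-11-21

Step 7 runs from 2018-09-03, when the posting confirmation is filed. 79 days after 2018-09-03 is 2018-11-21.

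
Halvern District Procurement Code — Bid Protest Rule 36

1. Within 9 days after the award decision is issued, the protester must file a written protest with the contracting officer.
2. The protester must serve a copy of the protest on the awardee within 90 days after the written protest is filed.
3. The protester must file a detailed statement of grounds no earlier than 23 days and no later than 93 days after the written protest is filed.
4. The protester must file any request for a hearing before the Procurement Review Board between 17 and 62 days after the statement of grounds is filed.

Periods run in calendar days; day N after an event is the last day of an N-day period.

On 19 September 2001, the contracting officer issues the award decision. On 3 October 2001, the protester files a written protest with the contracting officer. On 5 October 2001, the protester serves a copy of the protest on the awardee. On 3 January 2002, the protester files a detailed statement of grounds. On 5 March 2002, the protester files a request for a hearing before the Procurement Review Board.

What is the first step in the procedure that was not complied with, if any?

Step 1

Step 1: 9 days after 19 September 2001 (when the award decision is issued) is 28 September 2001; not done until 3 October 2001, 5 days after the deadline.
The analysis stops there.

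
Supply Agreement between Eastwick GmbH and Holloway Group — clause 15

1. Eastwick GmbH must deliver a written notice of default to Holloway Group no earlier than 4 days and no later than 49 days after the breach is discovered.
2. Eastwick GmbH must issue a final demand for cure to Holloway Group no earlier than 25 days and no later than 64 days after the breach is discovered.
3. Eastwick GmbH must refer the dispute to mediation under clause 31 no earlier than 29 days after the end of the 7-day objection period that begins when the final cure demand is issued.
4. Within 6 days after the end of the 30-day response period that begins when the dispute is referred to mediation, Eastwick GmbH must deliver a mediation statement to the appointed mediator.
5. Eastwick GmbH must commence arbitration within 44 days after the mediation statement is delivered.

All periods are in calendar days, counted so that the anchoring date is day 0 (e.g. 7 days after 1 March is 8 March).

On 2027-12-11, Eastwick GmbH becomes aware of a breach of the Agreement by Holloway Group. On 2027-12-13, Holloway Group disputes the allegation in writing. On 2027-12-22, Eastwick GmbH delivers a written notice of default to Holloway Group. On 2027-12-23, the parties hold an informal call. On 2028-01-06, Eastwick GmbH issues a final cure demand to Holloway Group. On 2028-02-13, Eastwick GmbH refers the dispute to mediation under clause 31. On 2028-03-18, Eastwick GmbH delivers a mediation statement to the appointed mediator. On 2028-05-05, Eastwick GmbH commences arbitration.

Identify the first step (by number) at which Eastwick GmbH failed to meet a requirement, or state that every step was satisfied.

Step 5

Step 1 — 4 and 49 days from 2027-12-11 (when the breach is discovered) are 2027-12-15 and 2028-01-29 respectively; 2027-12-22 falls inside that range.
Step 2 — 25 and 64 days from 2027-12-11 (when the breach is discovered) are 2028-01-05 and 2028-02-13 respectively; 2028-01-06 falls inside that range.
Step 3 — must wait 29 days from 2028-01-13 (end of the 7-day objection period, which began when the final cure demand is issued on 2028-01-06), so not before 2028-02-11; done 2028-02-13, after the minimum wait.
Step 4 — counting 6 days from 2028-03-14 (end of the 30-day response period, which began when the dispute is referred to mediation on 2028-02-13) gives a deadline of 2028-03-20; 2028-03-18 is within that limit.
Step 5 — counting 44 days from 2028-03-18 (when the mediation statement is delivered) gives a deadline of 2028-05-01; 2028-05-05 misses that deadline by 4 days.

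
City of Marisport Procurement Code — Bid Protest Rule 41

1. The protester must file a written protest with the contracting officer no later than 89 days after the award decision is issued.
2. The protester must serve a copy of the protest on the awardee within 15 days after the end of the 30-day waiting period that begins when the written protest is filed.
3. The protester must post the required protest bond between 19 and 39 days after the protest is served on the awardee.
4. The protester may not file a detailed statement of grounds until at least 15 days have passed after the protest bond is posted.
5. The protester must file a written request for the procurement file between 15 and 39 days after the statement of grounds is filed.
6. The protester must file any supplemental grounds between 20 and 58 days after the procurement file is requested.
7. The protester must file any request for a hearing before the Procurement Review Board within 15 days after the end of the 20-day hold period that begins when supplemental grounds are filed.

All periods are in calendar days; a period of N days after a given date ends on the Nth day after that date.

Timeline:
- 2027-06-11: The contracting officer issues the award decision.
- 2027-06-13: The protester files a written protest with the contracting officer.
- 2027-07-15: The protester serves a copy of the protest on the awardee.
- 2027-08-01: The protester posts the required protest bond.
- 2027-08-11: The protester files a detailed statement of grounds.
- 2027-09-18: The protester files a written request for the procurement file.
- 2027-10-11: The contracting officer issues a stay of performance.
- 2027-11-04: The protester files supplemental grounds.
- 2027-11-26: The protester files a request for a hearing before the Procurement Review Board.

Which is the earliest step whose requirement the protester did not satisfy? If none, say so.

Step 3

Step 1: 89 days after 2027-06-11 (when the award decision is issued) is 2027-09-08; 2027-06-13 is within that limit.
Step 2: 15 days after 2027-07-13 (end of the 30-day waiting period, which began when the written protest is filed on 2027-06-13) is 2027-07-28; 2027-07-15 is within that limit.
Step 3: the window is 19–39 days after 2027-07-15 (when the protest is served on the awardee), so 2027-08-03 through 2027-08-23; 2027-08-01 is 2 days too early.
That is the first point of non-compliance.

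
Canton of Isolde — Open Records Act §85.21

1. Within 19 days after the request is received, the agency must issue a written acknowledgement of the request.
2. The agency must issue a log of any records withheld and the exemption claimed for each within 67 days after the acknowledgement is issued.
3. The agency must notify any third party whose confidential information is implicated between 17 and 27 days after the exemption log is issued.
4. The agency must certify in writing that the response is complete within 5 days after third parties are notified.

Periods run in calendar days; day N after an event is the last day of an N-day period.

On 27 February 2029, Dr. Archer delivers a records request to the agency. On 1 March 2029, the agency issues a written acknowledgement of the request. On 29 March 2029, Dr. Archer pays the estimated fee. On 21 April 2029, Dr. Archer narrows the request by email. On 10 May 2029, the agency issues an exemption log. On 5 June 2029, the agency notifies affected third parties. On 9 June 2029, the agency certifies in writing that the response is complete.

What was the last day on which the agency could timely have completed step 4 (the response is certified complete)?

Step 4 runs from 5 June 2029, when third parties are notified. 5 days after 5 June 2029 is 10 June 2029.

10 June 2029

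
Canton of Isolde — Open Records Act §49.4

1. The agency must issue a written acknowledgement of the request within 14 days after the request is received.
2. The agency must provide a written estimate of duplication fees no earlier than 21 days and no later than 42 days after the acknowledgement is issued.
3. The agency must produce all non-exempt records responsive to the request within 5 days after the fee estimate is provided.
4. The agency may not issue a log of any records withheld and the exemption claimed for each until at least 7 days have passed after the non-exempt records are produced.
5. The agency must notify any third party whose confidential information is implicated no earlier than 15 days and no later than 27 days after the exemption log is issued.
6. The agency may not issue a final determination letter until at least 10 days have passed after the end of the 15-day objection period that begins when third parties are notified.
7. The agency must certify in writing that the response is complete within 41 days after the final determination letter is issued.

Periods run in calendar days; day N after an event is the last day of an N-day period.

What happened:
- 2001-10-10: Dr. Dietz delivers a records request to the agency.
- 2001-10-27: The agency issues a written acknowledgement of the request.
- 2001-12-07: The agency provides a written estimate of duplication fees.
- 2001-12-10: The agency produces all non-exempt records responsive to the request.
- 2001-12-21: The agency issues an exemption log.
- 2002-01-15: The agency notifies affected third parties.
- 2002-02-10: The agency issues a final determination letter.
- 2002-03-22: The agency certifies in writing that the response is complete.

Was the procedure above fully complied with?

(1) due by 2001-10-10 + 14 days = 2001-10-24; not done until 2001-10-27, 3 days after the deadline.
Later steps need not be reached.

No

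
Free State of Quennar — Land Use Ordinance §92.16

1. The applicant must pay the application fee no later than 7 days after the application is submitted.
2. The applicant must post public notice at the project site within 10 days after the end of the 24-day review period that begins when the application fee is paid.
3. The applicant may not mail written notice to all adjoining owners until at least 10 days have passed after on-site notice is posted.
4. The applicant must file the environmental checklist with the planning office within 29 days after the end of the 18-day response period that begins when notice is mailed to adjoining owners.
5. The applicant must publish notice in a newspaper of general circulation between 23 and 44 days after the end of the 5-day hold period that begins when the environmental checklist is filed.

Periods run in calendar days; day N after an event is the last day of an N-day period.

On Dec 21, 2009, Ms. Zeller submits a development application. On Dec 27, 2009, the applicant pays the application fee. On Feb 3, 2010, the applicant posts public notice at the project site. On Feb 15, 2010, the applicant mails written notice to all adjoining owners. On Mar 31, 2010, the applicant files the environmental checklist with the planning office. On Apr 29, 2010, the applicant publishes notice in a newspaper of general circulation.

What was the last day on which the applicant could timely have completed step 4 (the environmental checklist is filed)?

Notice is mailed to adjoining owners on Feb 15, 2010; the 18-day response period therefore ends Mar 5, 2010, and step 4 runs from that date. 29 days after Mar 5, 2010 is Apr 3, 2010.

Apr 3, 2010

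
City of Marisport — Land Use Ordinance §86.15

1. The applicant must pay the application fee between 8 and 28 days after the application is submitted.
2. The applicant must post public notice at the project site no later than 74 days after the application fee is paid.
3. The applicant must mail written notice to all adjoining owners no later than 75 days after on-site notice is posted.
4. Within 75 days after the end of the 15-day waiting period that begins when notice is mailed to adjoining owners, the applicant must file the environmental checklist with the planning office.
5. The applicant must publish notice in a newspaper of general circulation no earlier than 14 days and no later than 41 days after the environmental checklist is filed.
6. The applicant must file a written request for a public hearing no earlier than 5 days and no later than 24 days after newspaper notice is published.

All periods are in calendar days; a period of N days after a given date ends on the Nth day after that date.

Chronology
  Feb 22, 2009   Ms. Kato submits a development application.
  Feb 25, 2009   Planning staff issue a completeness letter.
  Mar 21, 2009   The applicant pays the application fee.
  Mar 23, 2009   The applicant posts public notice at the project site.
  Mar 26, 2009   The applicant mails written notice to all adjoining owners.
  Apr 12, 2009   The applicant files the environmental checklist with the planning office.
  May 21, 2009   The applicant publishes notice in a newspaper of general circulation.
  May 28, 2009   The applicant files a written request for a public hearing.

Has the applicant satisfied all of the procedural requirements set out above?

Step 1: the window is 8–28 days after Feb 22, 2009 (when the application is submitted), so Mar 2, 2009 through Mar 22, 2009; Mar 21, 2009 falls inside that range.
Step 2: 74 days after Mar 21, 2009 (when the application fee is paid) is Jun 3, 2009; done Mar 23, 2009 — timely.
Step 3: 75 days after Mar 23, 2009 (when on-site notice is posted) is Jun 6, 2009; completed Mar 26, 2009, before the deadline.
Step 4: 75 days after Apr 10, 2009 (end of the 15-day waiting period, which began when notice is mailed to adjoining owners on Mar 26, 2009) is Jun 24, 2009; completed Apr 12, 2009, before the deadline.
Step 5: the window is 14–41 days after Apr 12, 2009 (when the environmental checklist is filed), so Apr 26, 2009 through May 23, 2009; May 21, 2009 falls inside that range.
Step 6: the window is 5–24 days after May 21, 2009 (when newspaper notice is published), so May 26, 2009 through Jun 14, 2009; done May 28, 2009 — within the window.

Yes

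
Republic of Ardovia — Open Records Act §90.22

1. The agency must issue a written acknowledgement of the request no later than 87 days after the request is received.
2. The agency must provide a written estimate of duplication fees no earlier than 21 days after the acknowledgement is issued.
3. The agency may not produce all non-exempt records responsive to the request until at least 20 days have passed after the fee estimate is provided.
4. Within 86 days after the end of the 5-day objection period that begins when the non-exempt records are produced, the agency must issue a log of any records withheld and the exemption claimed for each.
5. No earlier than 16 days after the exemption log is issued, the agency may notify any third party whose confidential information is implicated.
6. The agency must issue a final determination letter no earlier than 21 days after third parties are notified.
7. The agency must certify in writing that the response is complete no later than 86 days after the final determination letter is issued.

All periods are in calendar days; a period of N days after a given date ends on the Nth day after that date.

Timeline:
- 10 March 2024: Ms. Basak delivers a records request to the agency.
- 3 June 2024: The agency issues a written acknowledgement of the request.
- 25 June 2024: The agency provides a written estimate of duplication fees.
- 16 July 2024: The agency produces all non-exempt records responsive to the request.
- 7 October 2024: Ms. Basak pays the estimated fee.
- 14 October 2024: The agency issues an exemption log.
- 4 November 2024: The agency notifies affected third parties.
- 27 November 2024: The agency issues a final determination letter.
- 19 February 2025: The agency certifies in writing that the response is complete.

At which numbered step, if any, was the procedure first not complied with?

None — every step was satisfied

Step 1: 87 days after 10 March 2024 (when the request is received) is 5 June 2024; 3 June 2024 is within that limit.
Step 2: the earliest permitted date is 21 days after 3 June 2024 (when the acknowledgement is issued), i.e. 24 June 2024; done 25 June 2024, after the minimum wait.
Step 3: the earliest permitted date is 20 days after 25 June 2024 (when the fee estimate is provided), i.e. 15 July 2024; done 16 July 2024 — permitted.
Step 4: 86 days after 21 July 2024 (end of the 5-day objection period, which began when the non-exempt records are produced on 16 July 2024) is 15 October 2024; 14 October 2024 is within that limit.
Step 5: the earliest permitted date is 16 days after 14 October 2024 (when the exemption log is issued), i.e. 30 October 2024; done 4 November 2024, after the minimum wait.
Step 6: the earliest permitted date is 21 days after 4 November 2024 (when third parties are notified), i.e. 25 November 2024; done 27 November 2024, after the minimum wait.
Step 7: 86 days after 27 November 2024 (when the final determination letter is issued) is 21 February 2025; completed 19 February 2025, before the deadline.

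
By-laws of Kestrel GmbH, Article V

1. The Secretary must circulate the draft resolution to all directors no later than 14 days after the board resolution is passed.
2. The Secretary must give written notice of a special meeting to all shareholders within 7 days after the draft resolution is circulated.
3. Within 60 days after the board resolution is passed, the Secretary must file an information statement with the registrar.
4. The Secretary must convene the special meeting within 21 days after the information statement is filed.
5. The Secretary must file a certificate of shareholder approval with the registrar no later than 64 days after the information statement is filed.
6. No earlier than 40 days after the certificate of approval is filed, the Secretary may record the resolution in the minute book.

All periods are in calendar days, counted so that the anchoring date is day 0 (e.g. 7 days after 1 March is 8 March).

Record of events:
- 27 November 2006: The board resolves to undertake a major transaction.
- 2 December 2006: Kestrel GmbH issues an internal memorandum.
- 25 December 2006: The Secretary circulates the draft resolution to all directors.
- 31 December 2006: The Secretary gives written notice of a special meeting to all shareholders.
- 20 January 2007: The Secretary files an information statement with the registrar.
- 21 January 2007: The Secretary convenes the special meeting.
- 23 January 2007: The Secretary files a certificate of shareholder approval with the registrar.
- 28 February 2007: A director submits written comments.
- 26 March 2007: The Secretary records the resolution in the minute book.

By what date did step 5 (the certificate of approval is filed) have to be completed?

Step 5 runs from 20 January 2007, when the information statement is filed. 64 days after 20 January 2007 is 25 March 2007.

25 March 2007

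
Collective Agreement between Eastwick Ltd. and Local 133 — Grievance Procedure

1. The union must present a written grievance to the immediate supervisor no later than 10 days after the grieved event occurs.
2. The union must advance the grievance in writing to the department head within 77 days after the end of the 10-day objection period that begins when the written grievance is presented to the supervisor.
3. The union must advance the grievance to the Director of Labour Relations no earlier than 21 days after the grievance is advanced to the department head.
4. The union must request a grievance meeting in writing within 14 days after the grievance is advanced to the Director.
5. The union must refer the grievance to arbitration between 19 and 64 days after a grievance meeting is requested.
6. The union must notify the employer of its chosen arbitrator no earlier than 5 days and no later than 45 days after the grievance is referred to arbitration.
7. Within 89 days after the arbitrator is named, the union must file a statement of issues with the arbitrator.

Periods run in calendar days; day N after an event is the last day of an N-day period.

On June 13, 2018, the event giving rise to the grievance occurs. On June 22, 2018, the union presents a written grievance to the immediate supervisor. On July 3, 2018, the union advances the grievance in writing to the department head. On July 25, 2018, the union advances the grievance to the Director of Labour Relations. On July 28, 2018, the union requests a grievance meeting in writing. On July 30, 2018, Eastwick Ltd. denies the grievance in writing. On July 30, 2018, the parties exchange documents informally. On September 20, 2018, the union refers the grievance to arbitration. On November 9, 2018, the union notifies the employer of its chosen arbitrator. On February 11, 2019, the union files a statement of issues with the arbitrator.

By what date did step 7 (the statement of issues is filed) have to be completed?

February 6, 2019

Step 7 runs from November 9, 2018, when the arbitrator is named. 89 days after November 9, 2018 is February 6, 2019.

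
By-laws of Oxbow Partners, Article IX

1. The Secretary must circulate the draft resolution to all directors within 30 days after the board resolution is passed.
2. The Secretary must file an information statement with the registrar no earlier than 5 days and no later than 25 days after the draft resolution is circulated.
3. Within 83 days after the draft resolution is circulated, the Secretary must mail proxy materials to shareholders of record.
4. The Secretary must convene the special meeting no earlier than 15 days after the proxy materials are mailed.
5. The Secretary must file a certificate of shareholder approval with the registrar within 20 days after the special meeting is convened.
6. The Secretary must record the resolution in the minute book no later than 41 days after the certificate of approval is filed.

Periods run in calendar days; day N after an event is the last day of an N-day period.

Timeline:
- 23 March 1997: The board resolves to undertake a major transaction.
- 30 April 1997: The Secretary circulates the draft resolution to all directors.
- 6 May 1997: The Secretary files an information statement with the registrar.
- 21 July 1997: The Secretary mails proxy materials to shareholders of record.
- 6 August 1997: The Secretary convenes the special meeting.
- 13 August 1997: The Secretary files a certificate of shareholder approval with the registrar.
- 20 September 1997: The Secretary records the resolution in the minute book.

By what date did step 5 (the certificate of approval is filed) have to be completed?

Step 5 runs from 6 August 1997, when the special meeting is convened. 20 days after 6 August 1997 is 26 August 1997.

26 August 1997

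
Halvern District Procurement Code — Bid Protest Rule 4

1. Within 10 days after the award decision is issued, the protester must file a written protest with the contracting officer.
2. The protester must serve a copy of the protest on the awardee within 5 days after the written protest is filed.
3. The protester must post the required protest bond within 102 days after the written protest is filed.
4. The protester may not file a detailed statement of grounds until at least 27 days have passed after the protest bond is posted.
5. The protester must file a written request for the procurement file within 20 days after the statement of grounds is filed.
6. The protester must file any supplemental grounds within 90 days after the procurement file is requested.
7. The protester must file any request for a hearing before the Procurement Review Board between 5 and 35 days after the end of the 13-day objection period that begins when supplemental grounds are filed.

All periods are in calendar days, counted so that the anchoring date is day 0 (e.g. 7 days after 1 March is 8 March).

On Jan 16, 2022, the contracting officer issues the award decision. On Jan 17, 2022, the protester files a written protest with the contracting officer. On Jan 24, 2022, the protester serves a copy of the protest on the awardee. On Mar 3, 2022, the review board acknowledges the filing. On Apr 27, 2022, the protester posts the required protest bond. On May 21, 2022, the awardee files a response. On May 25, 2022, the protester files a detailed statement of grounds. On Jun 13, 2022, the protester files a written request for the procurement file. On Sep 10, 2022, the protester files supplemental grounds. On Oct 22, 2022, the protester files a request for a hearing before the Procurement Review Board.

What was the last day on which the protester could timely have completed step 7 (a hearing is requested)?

Supplemental grounds are filed on Sep 10, 2022; the 13-day objection period therefore ends Sep 23, 2022, and step 7 runs from that date. The window is 5–35 days after Sep 23, 2022; it closes on Oct 28, 2022.

Oct 28, 2022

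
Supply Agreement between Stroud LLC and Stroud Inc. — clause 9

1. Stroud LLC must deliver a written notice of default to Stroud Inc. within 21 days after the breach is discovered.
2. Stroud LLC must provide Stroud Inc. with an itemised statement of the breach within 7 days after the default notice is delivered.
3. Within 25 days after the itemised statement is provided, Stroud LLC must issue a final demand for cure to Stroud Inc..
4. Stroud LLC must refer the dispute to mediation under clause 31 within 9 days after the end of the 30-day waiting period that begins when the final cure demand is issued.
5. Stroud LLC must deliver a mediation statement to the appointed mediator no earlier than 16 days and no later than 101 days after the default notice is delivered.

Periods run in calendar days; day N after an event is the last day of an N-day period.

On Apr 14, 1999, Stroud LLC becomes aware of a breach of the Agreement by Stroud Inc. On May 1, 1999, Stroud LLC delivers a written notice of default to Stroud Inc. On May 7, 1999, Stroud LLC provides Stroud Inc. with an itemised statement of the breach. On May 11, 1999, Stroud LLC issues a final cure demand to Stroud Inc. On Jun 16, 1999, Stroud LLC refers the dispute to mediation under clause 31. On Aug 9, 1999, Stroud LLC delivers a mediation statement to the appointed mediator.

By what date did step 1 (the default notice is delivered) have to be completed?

May 5, 1999

Step 1 runs from Apr 14, 1999, when the breach is discovered. 21 days after Apr 14, 1999 is May 5, 1999.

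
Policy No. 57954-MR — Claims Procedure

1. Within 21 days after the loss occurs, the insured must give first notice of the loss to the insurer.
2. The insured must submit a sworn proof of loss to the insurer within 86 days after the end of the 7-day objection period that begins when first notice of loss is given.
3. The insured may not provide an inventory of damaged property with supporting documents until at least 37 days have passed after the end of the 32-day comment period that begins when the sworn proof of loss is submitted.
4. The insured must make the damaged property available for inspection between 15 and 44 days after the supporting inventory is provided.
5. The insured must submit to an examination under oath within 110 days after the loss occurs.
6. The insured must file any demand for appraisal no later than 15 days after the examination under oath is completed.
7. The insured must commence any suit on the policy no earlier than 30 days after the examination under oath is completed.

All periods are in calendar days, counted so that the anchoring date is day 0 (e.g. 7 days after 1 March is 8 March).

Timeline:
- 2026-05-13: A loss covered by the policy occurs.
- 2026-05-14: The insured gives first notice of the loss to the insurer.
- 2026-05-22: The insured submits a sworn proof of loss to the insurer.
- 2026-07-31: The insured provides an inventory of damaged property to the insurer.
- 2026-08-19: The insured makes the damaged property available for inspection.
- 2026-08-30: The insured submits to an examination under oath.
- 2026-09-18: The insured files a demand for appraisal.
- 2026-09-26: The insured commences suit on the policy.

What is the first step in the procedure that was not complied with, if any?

Step 6

Step 1: 21 days after 2026-05-13 (when the loss occurs) is 2026-06-03; completed 2026-05-14, before the deadline.
Step 2: 86 days after 2026-05-21 (end of the 7-day objection period, which began when first notice of loss is given on 2026-05-14) is 2026-08-15; 2026-05-22 is within that limit.
Step 3: the earliest permitted date is 37 days after 2026-06-23 (end of the 32-day comment period, which began when the sworn proof of loss is submitted on 2026-05-22), i.e. 2026-07-30; done 2026-07-31 — permitted.
Step 4: the window is 15–44 days after 2026-07-31 (when the supporting inventory is provided), so 2026-08-15 through 2026-09-13; done 2026-08-19 — within the window.
Step 5: 110 days after 2026-05-13 (when the loss occurs) is 2026-08-31; done 2026-08-30 — timely.
Step 6: 15 days after 2026-08-30 (when the examination under oath is completed) is 2026-09-14; not done until 2026-09-18, 4 days after the deadline.
That is the first point of non-compliance.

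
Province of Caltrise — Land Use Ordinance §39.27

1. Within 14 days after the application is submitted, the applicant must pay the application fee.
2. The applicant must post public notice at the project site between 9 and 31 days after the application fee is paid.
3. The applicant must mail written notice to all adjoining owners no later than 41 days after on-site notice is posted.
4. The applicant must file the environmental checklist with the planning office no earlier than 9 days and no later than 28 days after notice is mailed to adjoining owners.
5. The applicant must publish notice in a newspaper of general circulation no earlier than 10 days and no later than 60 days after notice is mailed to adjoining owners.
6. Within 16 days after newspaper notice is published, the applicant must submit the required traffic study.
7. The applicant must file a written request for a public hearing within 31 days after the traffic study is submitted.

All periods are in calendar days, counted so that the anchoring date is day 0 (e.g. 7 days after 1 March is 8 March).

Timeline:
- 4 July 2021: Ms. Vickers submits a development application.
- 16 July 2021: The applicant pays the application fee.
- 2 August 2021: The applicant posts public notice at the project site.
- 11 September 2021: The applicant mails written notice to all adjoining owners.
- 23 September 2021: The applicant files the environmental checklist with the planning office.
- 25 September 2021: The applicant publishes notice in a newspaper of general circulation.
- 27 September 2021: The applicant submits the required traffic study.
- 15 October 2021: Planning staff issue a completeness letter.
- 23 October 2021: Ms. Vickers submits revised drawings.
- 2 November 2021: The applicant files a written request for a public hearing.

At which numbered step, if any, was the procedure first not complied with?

Step 7

(1) due by 4 July 2021 + 14 days = 18 July 2021; done 16 July 2021 — timely.
(2) the permitted window runs from 16 July 2021 + 9 = 25 July 2021 to 16 July 2021 + 31 = 16 August 2021; done 2 August 2021, which is between those dates.
(3) due by 2 August 2021 + 41 days = 12 September 2021; completed 11 September 2021, before the deadline.
(4) the permitted window runs from 11 September 2021 + 9 = 20 September 2021 to 11 September 2021 + 28 = 9 October 2021; done 23 September 2021 — within the window.
(5) the permitted window runs from 11 September 2021 + 10 = 21 September 2021 to 11 September 2021 + 60 = 10 November 2021; 25 September 2021 falls inside that range.
(6) due by 25 September 2021 + 16 days = 11 October 2021; done 27 September 2021 — timely.
(7) due by 27 September 2021 + 31 days = 28 October 2021; not done until 2 November 2021, 5 days after the deadline.
Later steps need not be reached.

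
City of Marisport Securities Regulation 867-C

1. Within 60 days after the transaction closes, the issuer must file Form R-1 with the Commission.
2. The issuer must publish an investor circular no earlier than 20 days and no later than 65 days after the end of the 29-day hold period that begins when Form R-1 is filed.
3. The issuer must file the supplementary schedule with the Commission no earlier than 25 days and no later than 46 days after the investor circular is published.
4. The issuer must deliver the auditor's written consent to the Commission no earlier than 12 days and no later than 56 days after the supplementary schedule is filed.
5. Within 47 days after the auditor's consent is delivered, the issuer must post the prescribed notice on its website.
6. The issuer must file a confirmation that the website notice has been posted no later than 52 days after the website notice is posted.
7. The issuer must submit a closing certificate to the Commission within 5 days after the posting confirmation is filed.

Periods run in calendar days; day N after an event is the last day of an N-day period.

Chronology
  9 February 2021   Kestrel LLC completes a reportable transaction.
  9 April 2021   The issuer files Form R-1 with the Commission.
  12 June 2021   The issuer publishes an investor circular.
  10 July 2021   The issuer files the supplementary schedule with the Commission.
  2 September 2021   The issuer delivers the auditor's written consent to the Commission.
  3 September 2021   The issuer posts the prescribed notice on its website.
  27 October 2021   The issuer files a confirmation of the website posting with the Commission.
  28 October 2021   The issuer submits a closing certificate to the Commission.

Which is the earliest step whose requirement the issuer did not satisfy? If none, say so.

(1) due by 9 February 2021 + 60 days = 10 April 2021; done 9 April 2021 — timely.
(2) the permitted window runs from 8 May 2021 + 20 = 28 May 2021 to 8 May 2021 + 65 = 12 July 2021; 12 June 2021 falls inside that range.
(3) the permitted window runs from 12 June 2021 + 25 = 7 July 2021 to 12 June 2021 + 46 = 28 July 2021; done 10 July 2021, which is between those dates.
(4) the permitted window runs from 10 July 2021 + 12 = 22 July 2021 to 10 July 2021 + 56 = 4 September 2021; done 2 September 2021 — within the window.
(5) due by 2 September 2021 + 47 days = 19 October 2021; 3 September 2021 is within that limit.
(6) due by 3 September 2021 + 52 days = 25 October 2021; 27 October 2021 misses that deadline by 2 days.

Step 6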